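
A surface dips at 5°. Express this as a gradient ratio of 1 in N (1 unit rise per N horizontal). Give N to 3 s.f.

1 : N means tan θ = 1/N, so N = 1/tan 5° = 1/0.0875

1 in 11.4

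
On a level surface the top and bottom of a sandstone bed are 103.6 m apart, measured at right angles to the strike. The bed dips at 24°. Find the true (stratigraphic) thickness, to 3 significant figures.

42.1 m

True thickness t = w · sin(dip) = 103.6 × sin 24°
t = 103.6 × 0.4067 = 42.138 m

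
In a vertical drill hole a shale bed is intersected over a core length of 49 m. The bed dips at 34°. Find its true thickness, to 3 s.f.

True thickness t = h · cos(dip) = 49 × cos 34°
t = 49 × 0.8290 = 40.623 m

40.6 m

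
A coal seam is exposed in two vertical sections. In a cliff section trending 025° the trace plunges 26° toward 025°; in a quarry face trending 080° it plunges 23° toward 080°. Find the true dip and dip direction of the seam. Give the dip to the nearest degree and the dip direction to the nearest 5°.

true dip 27°, dip direction 045°

Represent each trace as a vector plunging at its apparent dip toward its trend (east-north-up frame): v₁ = (0.380, 0.815, -0.438), v₂ = (0.907, 0.160, -0.391).
The plane normal is n = v₁ × v₂ ∝ (0.248, 0.249, 0.678).
Dip δ = arctan(|n_h|/n_z) = arctan(0.352/0.678) = 27.4°.
Dip direction = atan2(0.248, 0.249) = 45° (azimuth of n's horizontal projection).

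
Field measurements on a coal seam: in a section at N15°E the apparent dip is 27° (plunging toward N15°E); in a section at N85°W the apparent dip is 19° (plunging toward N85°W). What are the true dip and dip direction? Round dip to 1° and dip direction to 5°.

true dip 34°, dip direction 335°

The two traces are lines in the plane: v₁ = (sin 15°·cos 27°, cos 15°·cos 27°, −sin 27°), v₂ = (sin 275°·cos 19°, cos 275°·cos 19°, −sin 19°).
The plane normal is n = v₁ × v₂ ∝ (-0.243, 0.503, 0.830).
True dip = arccos(n_z / |n|) = arccos(0.8297) = 33.9°.
Dip direction = atan2(-0.243, 0.503) = 334° (azimuth of n's horizontal projection).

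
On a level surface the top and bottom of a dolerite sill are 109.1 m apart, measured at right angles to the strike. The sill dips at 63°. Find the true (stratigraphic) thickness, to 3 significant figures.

97.2 m

True thickness t = w · sin(dip) = 109.1 × sin 63°
t = 109.1 × 0.8910 = 97.209 m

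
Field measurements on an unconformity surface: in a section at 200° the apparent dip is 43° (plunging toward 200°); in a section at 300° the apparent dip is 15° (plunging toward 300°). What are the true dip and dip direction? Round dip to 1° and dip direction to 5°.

true dip 46°, dip direction 225°

Represent each trace as a vector plunging at its apparent dip toward its trend (east-north-up frame): v₁ = (-0.250, -0.687, -0.682), v₂ = (-0.837, 0.483, -0.259).
n = v₁ × v₂ = (-0.507, -0.506, 0.696) (taken with n_z > 0).
Dip δ = arctan(|n_h|/n_z) = arctan(0.716/0.696) = 45.8°.
Dip direction = azimuth of (n_x, n_y) = atan2(-0.507, -0.506) = 225°.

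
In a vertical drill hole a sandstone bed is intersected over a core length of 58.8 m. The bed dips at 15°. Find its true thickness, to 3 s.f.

56.8 m

True thickness t = h · cos(dip) = 58.8 × cos 15°
t = 58.8 × 0.9659 = 56.796 m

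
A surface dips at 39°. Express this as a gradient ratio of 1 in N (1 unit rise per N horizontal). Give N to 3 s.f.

1 in 1.23

1 : N means tan θ = 1/N, so N = 1/tan 39° = 1/0.8098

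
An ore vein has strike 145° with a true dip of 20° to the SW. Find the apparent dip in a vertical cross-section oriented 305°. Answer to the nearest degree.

The section lies 20° from the strike.
tan α = tan 20° × sin 20° = 0.3640 × 0.3420 = 0.1245
α = arctan(0.1245) = 7.10°

7°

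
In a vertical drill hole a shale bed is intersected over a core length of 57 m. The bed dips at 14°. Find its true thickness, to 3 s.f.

True thickness t = h · cos(dip) = 57 × cos 14°
t = 57 × 0.9703 = 55.307 m

55.3 m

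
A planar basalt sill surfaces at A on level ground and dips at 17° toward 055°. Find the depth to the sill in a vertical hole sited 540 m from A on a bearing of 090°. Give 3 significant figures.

135 m

The hole lies 35° from the dip direction, so the down-dip offset is 540 × cos 35° = 442.34 m.
Depth = down-dip offset × tan(dip) = 442.34 × tan 17° = 442.34 × 0.3057
Depth = 135.24 m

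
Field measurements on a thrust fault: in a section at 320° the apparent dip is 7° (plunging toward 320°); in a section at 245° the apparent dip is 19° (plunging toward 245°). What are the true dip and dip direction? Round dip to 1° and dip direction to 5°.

The two traces are lines in the plane: v₁ = (sin 320°·cos 7°, cos 320°·cos 7°, −sin 7°), v₂ = (sin 245°·cos 19°, cos 245°·cos 19°, −sin 19°).
n = v₁ × v₂ = (-0.296, -0.103, 0.906) (taken with n_z > 0).
Dip δ = arctan(|n_h|/n_z) = arctan(0.314/0.906) = 19.1°.
Dip direction = azimuth of (n_x, n_y) = atan2(-0.296, -0.103) = 251°.

true dip 19°, dip direction 250°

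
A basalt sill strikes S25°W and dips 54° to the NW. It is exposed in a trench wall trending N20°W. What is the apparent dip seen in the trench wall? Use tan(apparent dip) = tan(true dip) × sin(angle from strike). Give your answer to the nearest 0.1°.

44.2°

The strike is S25°W and the section trends N20°W; the acute angle between them is β = 45°.
tan α = tan 54° × sin 45° = 1.3764 × 0.7071 = 0.9732
α = arctan(0.9732) = 44.22°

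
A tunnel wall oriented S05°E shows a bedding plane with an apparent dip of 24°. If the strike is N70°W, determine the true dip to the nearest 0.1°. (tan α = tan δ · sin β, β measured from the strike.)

26.2°

β = acute angle between strike N70°W and section S05°E = 65°.
tan δ = tan α / sin β = tan 24° / sin 65° = 0.4452 / 0.9063 = 0.4913
true dip = arctan 0.4913 = 26.16°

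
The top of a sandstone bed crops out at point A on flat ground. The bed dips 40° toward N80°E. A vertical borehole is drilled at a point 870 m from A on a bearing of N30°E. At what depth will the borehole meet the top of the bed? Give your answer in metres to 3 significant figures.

469 m

The hole lies 50° from the dip direction, so the down-dip offset is 870 × cos 50° = 559.23 m.
Depth = down-dip offset × tan(dip) = 559.23 × tan 40° = 559.23 × 0.8391
Depth = 469.25 m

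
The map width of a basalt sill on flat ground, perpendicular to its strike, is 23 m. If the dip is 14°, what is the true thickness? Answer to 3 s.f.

True thickness t = w · sin(dip) = 23 × sin 14°
t = 23 × 0.2419 = 5.564 m

5.56 m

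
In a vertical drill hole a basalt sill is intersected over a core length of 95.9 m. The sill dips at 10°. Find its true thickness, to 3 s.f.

True thickness t = h · cos(dip) = 95.9 × cos 10°
t = 95.9 × 0.9848 = 94.443 m

94.4 m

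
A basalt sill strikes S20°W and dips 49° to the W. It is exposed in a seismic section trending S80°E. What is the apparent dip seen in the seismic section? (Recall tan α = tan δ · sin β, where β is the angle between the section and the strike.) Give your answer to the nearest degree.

The section lies 80° from the strike.
tan α = tan 49° × sin 80° = 1.1504 × 0.9848 = 1.1329
α = arctan(1.1329) = 48.57°

49°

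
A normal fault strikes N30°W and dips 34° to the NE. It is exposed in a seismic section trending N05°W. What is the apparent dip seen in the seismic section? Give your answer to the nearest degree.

16°

The strike is N30°W and the section trends N05°W; the acute angle between them is β = 25°.
tan(apparent dip) = tan 34° · sin 25° = 0.2851
apparent dip = arctan 0.2851 = 15.91°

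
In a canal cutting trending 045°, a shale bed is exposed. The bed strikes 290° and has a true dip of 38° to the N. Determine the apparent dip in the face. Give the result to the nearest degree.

The strike is 290° and the section trends 045°; the acute angle between them is β = 65°.
tan α = tan 38° × sin 65° = 0.7813 × 0.9063 = 0.7081
α = arctan(0.7081) = 35.30°

35°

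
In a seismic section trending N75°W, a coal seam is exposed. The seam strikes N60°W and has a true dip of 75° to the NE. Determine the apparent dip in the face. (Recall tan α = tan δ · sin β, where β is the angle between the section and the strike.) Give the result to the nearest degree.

44°

The section lies 15° from the strike.
tan α = tan 75° × sin 15° = 3.7321 × 0.2588 = 0.9659
apparent dip = arctan 0.9659 = 44.01°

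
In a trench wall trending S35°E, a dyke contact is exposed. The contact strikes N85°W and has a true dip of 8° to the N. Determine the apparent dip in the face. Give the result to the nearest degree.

6°

The strike is N85°W and the section trends S35°E; the acute angle between them is β = 50°.
tan α = tan 8° × sin 50° = 0.1405 × 0.7660 = 0.1077
α = arctan(0.1077) = 6.14°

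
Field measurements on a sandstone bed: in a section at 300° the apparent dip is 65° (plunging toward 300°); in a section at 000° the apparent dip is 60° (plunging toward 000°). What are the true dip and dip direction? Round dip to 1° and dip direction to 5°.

true dip 66°, dip direction 320°

The two traces are lines in the plane: v₁ = (sin 300°·cos 65°, cos 300°·cos 65°, −sin 65°), v₂ = (sin 0°·cos 60°, cos 0°·cos 60°, −sin 60°).
The plane normal is n = v₁ × v₂ ∝ (-0.270, 0.317, 0.183).
tan δ = √(n_x²+n_y²)/n_z = 0.416/0.183, so δ = 66.3°.
Dip direction = atan2(-0.270, 0.317) = 320° (azimuth of n's horizontal projection).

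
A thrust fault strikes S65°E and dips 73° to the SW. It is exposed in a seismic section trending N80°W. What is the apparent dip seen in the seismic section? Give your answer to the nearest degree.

Angle between strike (S65°E) and section (N80°W): β = 15°.
tan(apparent dip) = tan 73° · sin 15° = 0.8466
α = arctan(0.8466) = 40.25°

40°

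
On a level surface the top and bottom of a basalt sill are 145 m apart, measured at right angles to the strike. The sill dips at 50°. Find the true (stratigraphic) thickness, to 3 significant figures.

111 m

True thickness t = w · sin(dip) = 145 × sin 50°
t = 145 × 0.7660 = 111.076 m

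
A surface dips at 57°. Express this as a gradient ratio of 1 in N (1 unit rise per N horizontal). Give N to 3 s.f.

1 in 0.649

1 : N means tan θ = 1/N, so N = 1/tan 57° = 1/1.5399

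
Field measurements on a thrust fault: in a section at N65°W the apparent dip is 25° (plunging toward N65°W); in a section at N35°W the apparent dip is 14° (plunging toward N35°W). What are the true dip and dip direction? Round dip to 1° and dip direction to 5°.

true dip 29°, dip direction 260°

The two traces are lines in the plane: v₁ = (sin 295°·cos 25°, cos 295°·cos 25°, −sin 25°), v₂ = (sin 325°·cos 14°, cos 325°·cos 14°, −sin 14°).
The plane normal is n = v₁ × v₂ ∝ (-0.243, -0.036, 0.440).
Dip δ = arctan(|n_h|/n_z) = arctan(0.246/0.440) = 29.2°.
Dip direction = azimuth of (n_x, n_y) = atan2(-0.243, -0.036) = 261°.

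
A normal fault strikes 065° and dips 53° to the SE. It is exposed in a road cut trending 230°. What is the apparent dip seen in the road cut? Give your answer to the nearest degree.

19°

Angle between strike (065°) and section (230°): β = 15°.
tan(apparent dip) = tan 53° · sin 15° = 0.3435
α = arctan(0.3435) = 18.96°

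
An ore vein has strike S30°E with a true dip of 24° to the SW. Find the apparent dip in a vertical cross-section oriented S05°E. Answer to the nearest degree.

The section lies 25° from the strike.
tan(apparent dip) = tan 24° · sin 25° = 0.1882
α = arctan(0.1882) = 10.66°

11°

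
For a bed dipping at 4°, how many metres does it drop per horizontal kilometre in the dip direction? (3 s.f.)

69.9 m

drop per km = 1000 × tan 4° = 1000 × 0.0699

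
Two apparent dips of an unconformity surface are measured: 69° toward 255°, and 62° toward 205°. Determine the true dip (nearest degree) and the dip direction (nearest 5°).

Represent each trace as a vector plunging at its apparent dip toward its trend (east-north-up frame): v₁ = (-0.346, -0.093, -0.934), v₂ = (-0.198, -0.425, -0.883).
The plane normal is n = v₁ × v₂ ∝ (-0.315, -0.120, 0.129).
Dip δ = arctan(|n_h|/n_z) = arctan(0.338/0.129) = 69.1°.
Dip direction = azimuth of (n_x, n_y) = atan2(-0.315, -0.120) = 249°.

true dip 69°, dip direction 250°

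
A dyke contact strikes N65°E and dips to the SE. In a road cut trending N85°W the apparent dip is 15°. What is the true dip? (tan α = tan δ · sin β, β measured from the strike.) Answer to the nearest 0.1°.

28.2°

The section is 30° from the strike.
tan δ = tan α / sin β = tan 15° / sin 30° = 0.2679 / 0.5000 = 0.5359
δ = arctan(0.5359) = 28.19°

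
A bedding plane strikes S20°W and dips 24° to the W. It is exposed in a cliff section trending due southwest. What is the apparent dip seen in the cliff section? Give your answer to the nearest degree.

Angle between strike (S20°W) and section (due southwest): β = 25°.
tan(apparent dip) = tan 24° · sin 25° = 0.1882
α = arctan(0.1882) = 10.66°

11°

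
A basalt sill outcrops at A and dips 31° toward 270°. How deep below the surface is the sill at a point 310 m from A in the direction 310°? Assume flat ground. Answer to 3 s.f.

The hole lies 40° from the dip direction, so the down-dip offset is 310 × cos 40° = 237.47 m.
Depth = down-dip offset × tan(dip) = 237.47 × tan 31° = 237.47 × 0.6009
Depth = 142.69 m

143 m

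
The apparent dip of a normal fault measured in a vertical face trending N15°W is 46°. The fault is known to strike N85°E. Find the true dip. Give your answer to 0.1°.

46.4°

The section is 80° from the strike.
tan δ = tan α / sin β = tan 46° / sin 80° = 1.0355 / 0.9848 = 1.0515
true dip = arctan 1.0515 = 46.44°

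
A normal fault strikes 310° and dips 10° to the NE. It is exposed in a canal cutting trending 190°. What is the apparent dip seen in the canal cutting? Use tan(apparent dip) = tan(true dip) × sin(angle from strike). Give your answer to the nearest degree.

9°

The section lies 60° from the strike.
tan α = tan 10° × sin 60° = 0.1763 × 0.8660 = 0.1527
α = arctan(0.1527) = 8.68°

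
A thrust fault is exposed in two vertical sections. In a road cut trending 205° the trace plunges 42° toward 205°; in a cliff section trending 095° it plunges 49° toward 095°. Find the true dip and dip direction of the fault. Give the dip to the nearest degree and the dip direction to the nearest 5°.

Represent each trace as a vector plunging at its apparent dip toward its trend (east-north-up frame): v₁ = (-0.314, -0.674, -0.669), v₂ = (0.654, -0.057, -0.755).
n = v₁ × v₂ = (0.470, -0.674, 0.458) (taken with n_z > 0).
True dip = arccos(n_z / |n|) = arccos(0.4868) = 60.9°.
Dip direction = azimuth of (n_x, n_y) = atan2(0.470, -0.674) = 145°.

true dip 61°, dip direction 145°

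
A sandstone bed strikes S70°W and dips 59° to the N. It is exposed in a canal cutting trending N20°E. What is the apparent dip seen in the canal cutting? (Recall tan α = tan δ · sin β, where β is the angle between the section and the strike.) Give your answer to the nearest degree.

Angle between strike (S70°W) and section (N20°E): β = 50°.
tan α = tan 59° × sin 50° = 1.6643 × 0.7660 = 1.2749
α = arctan(1.2749) = 51.89°

52°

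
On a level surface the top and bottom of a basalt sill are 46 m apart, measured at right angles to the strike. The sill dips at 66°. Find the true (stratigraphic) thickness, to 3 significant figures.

42.0 m

True thickness t = w · sin(dip) = 46 × sin 66°
t = 46 × 0.9135 = 42.023 m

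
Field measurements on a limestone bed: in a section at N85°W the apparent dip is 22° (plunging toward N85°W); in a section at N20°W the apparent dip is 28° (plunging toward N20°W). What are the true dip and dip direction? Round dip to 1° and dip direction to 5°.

true dip 30°, dip direction 320°

Each apparent-dip line lies in the plane. As unit vectors (x east, y north, z up), v₁ plunges 22°→N85°W and v₂ plunges 28°→N20°W.
The plane normal is n = v₁ × v₂ ∝ (-0.273, 0.321, 0.742).
tan δ = √(n_x²+n_y²)/n_z = 0.421/0.742, so δ = 29.6°.
Dip direction = azimuth of (n_x, n_y) = atan2(-0.273, 0.321) = 320°.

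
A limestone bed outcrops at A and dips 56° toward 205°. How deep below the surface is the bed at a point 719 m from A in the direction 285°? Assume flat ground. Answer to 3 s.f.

185 m

The hole lies 80° from the dip direction, so the down-dip offset is 719 × cos 80° = 124.85 m.
Depth = down-dip offset × tan(dip) = 124.85 × tan 56° = 124.85 × 1.4826
Depth = 185.10 m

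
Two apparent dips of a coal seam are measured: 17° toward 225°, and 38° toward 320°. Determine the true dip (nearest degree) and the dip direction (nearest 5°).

Represent each trace as a vector plunging at its apparent dip toward its trend (east-north-up frame): v₁ = (-0.676, -0.676, -0.292), v₂ = (-0.507, 0.604, -0.616).
The plane normal is n = v₁ × v₂ ∝ (-0.593, 0.268, 0.751).
True dip = arccos(n_z / |n|) = arccos(0.7557) = 40.9°.
Dip direction = atan2(-0.593, 0.268) = 294° (azimuth of n's horizontal projection).

true dip 41°, dip direction 295°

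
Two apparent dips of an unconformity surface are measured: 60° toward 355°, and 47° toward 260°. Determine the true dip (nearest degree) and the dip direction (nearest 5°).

true dip 65°, dip direction 320°

Represent each trace as a vector plunging at its apparent dip toward its trend (east-north-up frame): v₁ = (-0.044, 0.498, -0.866), v₂ = (-0.672, -0.118, -0.731).
Cross product v₁ × v₂ gives the pole to the plane: n ∝ (-0.467, 0.550, 0.340).
tan δ = √(n_x²+n_y²)/n_z = 0.721/0.340, so δ = 64.8°.
The horizontal component of n points toward azimuth atan2(n_x, n_y) = 320°, the dip direction.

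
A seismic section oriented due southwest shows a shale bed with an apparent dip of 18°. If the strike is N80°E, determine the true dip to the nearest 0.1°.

β = acute angle between strike N80°E and section due southwest = 35°.
tan δ = tan α / sin β = tan 18° / sin 35° = 0.3249 / 0.5736 = 0.5665
δ = arctan(0.5665) = 29.53°

29.5°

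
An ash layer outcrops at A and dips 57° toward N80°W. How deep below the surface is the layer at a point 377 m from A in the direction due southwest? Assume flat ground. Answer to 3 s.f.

The hole lies 55° from the dip direction, so the down-dip offset is 377 × cos 55° = 216.24 m.
Depth = down-dip offset × tan(dip) = 216.24 × tan 57° = 216.24 × 1.5399
Depth = 332.98 m

333 m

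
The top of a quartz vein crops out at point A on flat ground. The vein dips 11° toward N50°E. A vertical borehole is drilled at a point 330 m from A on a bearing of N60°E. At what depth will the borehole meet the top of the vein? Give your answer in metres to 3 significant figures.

The hole lies 10° from the dip direction, so the down-dip offset is 330 × cos 10° = 324.99 m.
Depth = down-dip offset × tan(dip) = 324.99 × tan 11° = 324.99 × 0.1944
Depth = 63.17 m

63.2 m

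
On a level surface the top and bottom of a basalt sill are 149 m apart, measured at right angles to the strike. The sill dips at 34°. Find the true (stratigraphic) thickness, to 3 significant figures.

83.3 m

True thickness t = w · sin(dip) = 149 × sin 34°
t = 149 × 0.5592 = 83.320 m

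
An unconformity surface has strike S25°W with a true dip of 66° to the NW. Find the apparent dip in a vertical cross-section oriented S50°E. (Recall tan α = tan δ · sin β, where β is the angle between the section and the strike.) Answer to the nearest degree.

The strike is S25°W and the section trends S50°E; the acute angle between them is β = 75°.
tan(apparent dip) = tan 66° · sin 75° = 2.1695
α = arctan(2.1695) = 65.25°

65°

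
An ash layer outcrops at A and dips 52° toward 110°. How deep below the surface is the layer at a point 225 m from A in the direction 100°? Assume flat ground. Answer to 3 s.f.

284 m

The hole lies 10° from the dip direction, so the down-dip offset is 225 × cos 10° = 221.58 m.
Depth = down-dip offset × tan(dip) = 221.58 × tan 52° = 221.58 × 1.2799
Depth = 283.61 m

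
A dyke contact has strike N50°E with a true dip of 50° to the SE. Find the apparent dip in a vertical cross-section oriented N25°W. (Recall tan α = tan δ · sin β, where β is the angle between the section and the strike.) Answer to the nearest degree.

49°

Angle between strike (N50°E) and section (N25°W): β = 75°.
tan(apparent dip) = tan 50° · sin 75° = 1.1511
apparent dip = arctan 1.1511 = 49.02°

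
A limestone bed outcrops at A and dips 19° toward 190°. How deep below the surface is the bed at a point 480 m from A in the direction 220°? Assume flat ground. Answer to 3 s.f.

143 m

The hole lies 30° from the dip direction, so the down-dip offset is 480 × cos 30° = 415.69 m.
Depth = down-dip offset × tan(dip) = 415.69 × tan 19° = 415.69 × 0.3443
Depth = 143.13 m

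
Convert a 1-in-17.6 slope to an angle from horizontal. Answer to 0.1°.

tan θ = 1/17.6 = 0.0568
θ = arctan(0.0568) = 3.25°

3.3°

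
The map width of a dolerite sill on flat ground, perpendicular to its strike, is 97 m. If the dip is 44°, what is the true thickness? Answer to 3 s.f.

True thickness t = w · sin(dip) = 97 × sin 44°
t = 97 × 0.6947 = 67.382 m

67.4 m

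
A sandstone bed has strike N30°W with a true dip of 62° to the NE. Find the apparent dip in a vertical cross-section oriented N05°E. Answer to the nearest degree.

47°

The section lies 35° from the strike.
tan(apparent dip) = tan 62° · sin 35° = 1.0787
apparent dip = arctan 1.0787 = 47.17°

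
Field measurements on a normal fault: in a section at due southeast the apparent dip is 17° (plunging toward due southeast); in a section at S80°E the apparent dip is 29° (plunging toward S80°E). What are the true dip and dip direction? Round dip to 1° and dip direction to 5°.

true dip 31°, dip direction 075°

Represent each trace as a vector plunging at its apparent dip toward its trend (east-north-up frame): v₁ = (0.676, -0.676, -0.292), v₂ = (0.861, -0.152, -0.485).
The plane normal is n = v₁ × v₂ ∝ (0.283, 0.076, 0.480).
True dip = arccos(n_z / |n|) = arccos(0.8531) = 31.5°.
Dip direction = azimuth of (n_x, n_y) = atan2(0.283, 0.076) = 75°.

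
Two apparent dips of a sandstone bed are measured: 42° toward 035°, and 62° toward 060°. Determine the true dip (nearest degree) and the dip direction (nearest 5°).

Each apparent-dip line lies in the plane. As unit vectors (x east, y north, z up), v₁ plunges 42°→035° and v₂ plunges 62°→060°.
Cross product v₁ × v₂ gives the pole to the plane: n ∝ (0.380, -0.104, 0.147).
Dip δ = arctan(|n_h|/n_z) = arctan(0.394/0.147) = 69.5°.
The horizontal component of n points toward azimuth atan2(n_x, n_y) = 105°, the dip direction.

true dip 70°, dip direction 105°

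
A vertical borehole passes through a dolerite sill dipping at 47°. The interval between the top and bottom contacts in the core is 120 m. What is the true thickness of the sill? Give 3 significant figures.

True thickness t = h · cos(dip) = 120 × cos 47°
t = 120 × 0.6820 = 81.840 m

81.8 m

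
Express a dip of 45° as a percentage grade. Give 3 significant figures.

100%

grade % = 100 × tan 45° = 100 × 1.0000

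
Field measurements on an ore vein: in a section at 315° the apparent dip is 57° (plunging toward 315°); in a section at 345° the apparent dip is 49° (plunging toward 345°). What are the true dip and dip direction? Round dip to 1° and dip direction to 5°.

true dip 58°, dip direction 300°

Each apparent-dip line lies in the plane. As unit vectors (x east, y north, z up), v₁ plunges 57°→315° and v₂ plunges 49°→345°.
The plane normal is n = v₁ × v₂ ∝ (-0.241, 0.148, 0.179).
Dip δ = arctan(|n_h|/n_z) = arctan(0.283/0.179) = 57.7°.
Dip direction = azimuth of (n_x, n_y) = atan2(-0.241, 0.148) = 302°.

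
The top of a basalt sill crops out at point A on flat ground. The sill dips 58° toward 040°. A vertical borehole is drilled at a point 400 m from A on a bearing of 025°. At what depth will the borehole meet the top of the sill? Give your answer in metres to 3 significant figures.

618 m

The hole lies 15° from the dip direction, so the down-dip offset is 400 × cos 15° = 386.37 m.
Depth = down-dip offset × tan(dip) = 386.37 × tan 58° = 386.37 × 1.6003
Depth = 618.32 m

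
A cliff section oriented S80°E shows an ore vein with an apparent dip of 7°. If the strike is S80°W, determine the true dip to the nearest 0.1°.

19.7°

The section is 20° from the strike.
tan(true dip) = tan 7° / sin 20° = 0.3590
δ = arctan(0.3590) = 19.75°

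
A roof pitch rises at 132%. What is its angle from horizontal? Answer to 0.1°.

52.9°

tan θ = 132/100 = 1.3200
θ = arctan(1.3200) = 52.85°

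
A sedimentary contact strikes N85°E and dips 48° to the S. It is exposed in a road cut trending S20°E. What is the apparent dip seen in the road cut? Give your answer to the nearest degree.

47°

The strike is N85°E and the section trends S20°E; the acute angle between them is β = 75°.
tan(apparent dip) = tan 48° · sin 75° = 1.0728
α = arctan(1.0728) = 47.01°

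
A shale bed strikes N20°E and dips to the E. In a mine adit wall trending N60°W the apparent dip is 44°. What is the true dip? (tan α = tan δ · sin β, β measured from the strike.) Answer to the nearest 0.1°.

β = acute angle between strike N20°E and section N60°W = 80°.
tan(true dip) = tan 44° / sin 80° = 0.9806
true dip = arctan 0.9806 = 44.44°

44.4°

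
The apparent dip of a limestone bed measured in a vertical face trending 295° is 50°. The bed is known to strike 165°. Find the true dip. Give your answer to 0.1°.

β = acute angle between strike 165° and section 295° = 50°.
tan δ = tan α / sin β = tan 50° / sin 50° = 1.1918 / 0.7660 = 1.5557
true dip = arctan 1.5557 = 57.27°

57.3°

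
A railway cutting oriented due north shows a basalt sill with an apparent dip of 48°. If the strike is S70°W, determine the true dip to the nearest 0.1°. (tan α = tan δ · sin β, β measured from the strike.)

49.8°

The section is 70° from the strike.
tan(true dip) = tan 48° / sin 70° = 1.1819
true dip = arctan 1.1819 = 49.77°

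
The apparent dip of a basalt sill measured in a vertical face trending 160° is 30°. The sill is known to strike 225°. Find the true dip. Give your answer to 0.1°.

32.5°

β = acute angle between strike 225° and section 160° = 65°.
tan(true dip) = tan 30° / sin 65° = 0.6370
true dip = arctan 0.6370 = 32.50°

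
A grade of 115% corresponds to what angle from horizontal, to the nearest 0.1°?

tan θ = 115/100 = 1.1500
θ = arctan(1.1500) = 48.99°

49.0°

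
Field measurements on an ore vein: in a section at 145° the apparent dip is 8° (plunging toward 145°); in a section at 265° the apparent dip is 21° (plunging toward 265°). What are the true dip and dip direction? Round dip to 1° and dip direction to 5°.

Each apparent-dip line lies in the plane. As unit vectors (x east, y north, z up), v₁ plunges 8°→145° and v₂ plunges 21°→265°.
The plane normal is n = v₁ × v₂ ∝ (-0.279, -0.333, 0.801).
tan δ = √(n_x²+n_y²)/n_z = 0.435/0.801, so δ = 28.5°.
Dip direction = azimuth of (n_x, n_y) = atan2(-0.279, -0.333) = 220°.

true dip 28°, dip direction 220°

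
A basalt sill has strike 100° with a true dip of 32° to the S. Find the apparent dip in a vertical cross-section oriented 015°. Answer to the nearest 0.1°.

The section lies 85° from the strike.
tan(apparent dip) = tan 32° · sin 85° = 0.6225
apparent dip = arctan 0.6225 = 31.90°

31.9°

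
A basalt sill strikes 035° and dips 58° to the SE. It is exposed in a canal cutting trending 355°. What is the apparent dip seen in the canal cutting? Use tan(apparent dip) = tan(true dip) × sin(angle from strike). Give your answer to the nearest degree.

46°

The strike is 035° and the section trends 355°; the acute angle between them is β = 40°.
tan α = tan 58° × sin 40° = 1.6003 × 0.6428 = 1.0287
apparent dip = arctan 1.0287 = 45.81°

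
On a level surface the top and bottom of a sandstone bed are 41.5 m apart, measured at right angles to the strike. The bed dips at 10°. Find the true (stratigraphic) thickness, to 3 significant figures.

7.21 m

True thickness t = w · sin(dip) = 41.5 × sin 10°
t = 41.5 × 0.1736 = 7.206 m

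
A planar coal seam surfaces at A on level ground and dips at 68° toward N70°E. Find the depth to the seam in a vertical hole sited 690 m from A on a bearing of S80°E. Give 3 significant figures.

The hole lies 30° from the dip direction, so the down-dip offset is 690 × cos 30° = 597.56 m.
Depth = down-dip offset × tan(dip) = 597.56 × tan 68° = 597.56 × 2.4751
Depth = 1479.01 m

1480 m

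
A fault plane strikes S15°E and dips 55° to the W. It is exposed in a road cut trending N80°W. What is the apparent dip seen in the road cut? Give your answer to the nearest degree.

Angle between strike (S15°E) and section (N80°W): β = 65°.
tan α = tan 55° × sin 65° = 1.4281 × 0.9063 = 1.2943
α = arctan(1.2943) = 52.31°

52°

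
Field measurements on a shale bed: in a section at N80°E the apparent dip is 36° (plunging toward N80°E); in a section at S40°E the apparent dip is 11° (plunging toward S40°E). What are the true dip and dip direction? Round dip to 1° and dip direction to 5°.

true dip 37°, dip direction 065°

The two traces are lines in the plane: v₁ = (sin 80°·cos 36°, cos 80°·cos 36°, −sin 36°), v₂ = (sin 140°·cos 11°, cos 140°·cos 11°, −sin 11°).
n = v₁ × v₂ = (0.469, 0.219, 0.688) (taken with n_z > 0).
Dip δ = arctan(|n_h|/n_z) = arctan(0.517/0.688) = 37.0°.
Dip direction = azimuth of (n_x, n_y) = atan2(0.469, 0.219) = 65°.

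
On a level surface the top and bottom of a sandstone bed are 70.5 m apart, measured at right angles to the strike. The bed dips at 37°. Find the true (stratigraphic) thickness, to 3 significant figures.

42.4 m

True thickness t = w · sin(dip) = 70.5 × sin 37°
t = 70.5 × 0.6018 = 42.428 m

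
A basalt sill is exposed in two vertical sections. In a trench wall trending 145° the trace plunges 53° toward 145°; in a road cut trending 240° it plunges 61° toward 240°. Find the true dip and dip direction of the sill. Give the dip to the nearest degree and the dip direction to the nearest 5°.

true dip 67°, dip direction 200°

Represent each trace as a vector plunging at its apparent dip toward its trend (east-north-up frame): v₁ = (0.345, -0.493, -0.799), v₂ = (-0.420, -0.242, -0.875).
n = v₁ × v₂ = (-0.238, -0.637, 0.291) (taken with n_z > 0).
Dip δ = arctan(|n_h|/n_z) = arctan(0.680/0.291) = 66.9°.
Dip direction = azimuth of (n_x, n_y) = atan2(-0.238, -0.637) = 200°.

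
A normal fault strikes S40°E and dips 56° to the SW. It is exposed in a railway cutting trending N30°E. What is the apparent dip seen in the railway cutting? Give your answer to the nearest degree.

54°

The strike is S40°E and the section trends N30°E; the acute angle between them is β = 70°.
tan α = tan 56° × sin 70° = 1.4826 × 0.9397 = 1.3932
apparent dip = arctan 1.3932 = 54.33°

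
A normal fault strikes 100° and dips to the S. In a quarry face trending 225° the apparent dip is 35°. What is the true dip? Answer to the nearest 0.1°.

40.5°

The section is 55° from the strike.
tan(true dip) = tan 35° / sin 55° = 0.8548
true dip = arctan 0.8548 = 40.52°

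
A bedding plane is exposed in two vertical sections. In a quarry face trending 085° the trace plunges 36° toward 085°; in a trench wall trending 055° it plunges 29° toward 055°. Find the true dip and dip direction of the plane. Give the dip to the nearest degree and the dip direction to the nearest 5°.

true dip 37°, dip direction 095°

The two traces are lines in the plane: v₁ = (sin 85°·cos 36°, cos 85°·cos 36°, −sin 36°), v₂ = (sin 55°·cos 29°, cos 55°·cos 29°, −sin 29°).
n = v₁ × v₂ = (0.261, -0.030, 0.354) (taken with n_z > 0).
tan δ = √(n_x²+n_y²)/n_z = 0.262/0.354, so δ = 36.6°.
Dip direction = atan2(0.261, -0.030) = 97° (azimuth of n's horizontal projection).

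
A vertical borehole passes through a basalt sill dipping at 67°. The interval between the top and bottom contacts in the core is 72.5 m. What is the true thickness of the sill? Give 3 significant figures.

28.3 m

True thickness t = h · cos(dip) = 72.5 × cos 67°
t = 72.5 × 0.3907 = 28.328 m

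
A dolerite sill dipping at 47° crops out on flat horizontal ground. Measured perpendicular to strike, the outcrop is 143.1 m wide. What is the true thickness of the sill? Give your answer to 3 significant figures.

True thickness t = w · sin(dip) = 143.1 × sin 47°
t = 143.1 × 0.7314 = 104.657 m

105 m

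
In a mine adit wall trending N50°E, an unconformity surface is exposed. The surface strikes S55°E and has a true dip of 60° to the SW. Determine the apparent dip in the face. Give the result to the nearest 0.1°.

The section lies 75° from the strike.
tan(apparent dip) = tan 60° · sin 75° = 1.6730
α = arctan(1.6730) = 59.13°

59.1°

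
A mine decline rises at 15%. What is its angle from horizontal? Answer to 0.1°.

tan θ = 15/100 = 0.1500
θ = arctan(0.1500) = 8.53°

8.5°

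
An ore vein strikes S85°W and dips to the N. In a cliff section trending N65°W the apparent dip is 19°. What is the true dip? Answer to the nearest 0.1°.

β = acute angle between strike S85°W and section N65°W = 30°.
tan δ = tan α / sin β = tan 19° / sin 30° = 0.3443 / 0.5000 = 0.6887
true dip = arctan 0.6887 = 34.55°

34.6°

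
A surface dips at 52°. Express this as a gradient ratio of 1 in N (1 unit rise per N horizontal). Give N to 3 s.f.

1 in 0.781

1 : N means tan θ = 1/N, so N = 1/tan 52° = 1/1.2799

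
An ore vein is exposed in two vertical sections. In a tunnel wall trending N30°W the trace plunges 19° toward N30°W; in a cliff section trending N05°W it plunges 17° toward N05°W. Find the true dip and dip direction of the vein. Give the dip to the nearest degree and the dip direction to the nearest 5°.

true dip 19°, dip direction 330°

Each apparent-dip line lies in the plane. As unit vectors (x east, y north, z up), v₁ plunges 19°→N30°W and v₂ plunges 17°→N05°W.
The plane normal is n = v₁ × v₂ ∝ (-0.071, 0.111, 0.382).
tan δ = √(n_x²+n_y²)/n_z = 0.132/0.382, so δ = 19.0°.
The horizontal component of n points toward azimuth atan2(n_x, n_y) = 328°, the dip direction.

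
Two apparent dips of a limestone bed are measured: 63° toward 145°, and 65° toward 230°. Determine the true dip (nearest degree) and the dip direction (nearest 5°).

The two traces are lines in the plane: v₁ = (sin 145°·cos 63°, cos 145°·cos 63°, −sin 63°), v₂ = (sin 230°·cos 65°, cos 230°·cos 65°, −sin 65°).
n = v₁ × v₂ = (-0.095, -0.524, 0.191) (taken with n_z > 0).
Dip δ = arctan(|n_h|/n_z) = arctan(0.533/0.191) = 70.3°.
Dip direction = azimuth of (n_x, n_y) = atan2(-0.095, -0.524) = 190°.

true dip 70°, dip direction 190°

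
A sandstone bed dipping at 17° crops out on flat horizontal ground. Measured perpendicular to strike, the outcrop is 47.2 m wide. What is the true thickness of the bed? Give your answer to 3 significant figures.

True thickness t = w · sin(dip) = 47.2 × sin 17°
t = 47.2 × 0.2924 = 13.800 m

13.8 m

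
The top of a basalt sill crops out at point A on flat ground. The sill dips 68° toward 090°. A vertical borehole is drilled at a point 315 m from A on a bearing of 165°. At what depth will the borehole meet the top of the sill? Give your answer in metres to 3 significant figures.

202 m

The hole lies 75° from the dip direction, so the down-dip offset is 315 × cos 75° = 81.53 m.
Depth = down-dip offset × tan(dip) = 81.53 × tan 68° = 81.53 × 2.4751
Depth = 201.79 m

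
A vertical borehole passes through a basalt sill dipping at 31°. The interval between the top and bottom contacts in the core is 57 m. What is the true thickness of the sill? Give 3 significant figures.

True thickness t = h · cos(dip) = 57 × cos 31°
t = 57 × 0.8572 = 48.859 m

48.9 m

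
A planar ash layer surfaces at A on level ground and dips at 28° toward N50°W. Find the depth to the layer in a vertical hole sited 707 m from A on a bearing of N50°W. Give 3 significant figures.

376 m

The hole is directly down-dip from the outcrop, so the down-dip offset is 707 m.
Depth = down-dip offset × tan(dip) = 707.00 × tan 28° = 707.00 × 0.5317
Depth = 375.92 m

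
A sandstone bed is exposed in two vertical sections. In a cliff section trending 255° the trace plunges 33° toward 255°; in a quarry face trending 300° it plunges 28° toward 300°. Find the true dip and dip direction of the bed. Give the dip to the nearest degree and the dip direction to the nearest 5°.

Represent each trace as a vector plunging at its apparent dip toward its trend (east-north-up frame): v₁ = (-0.810, -0.217, -0.545), v₂ = (-0.765, 0.441, -0.469).
n = v₁ × v₂ = (-0.342, -0.036, 0.524) (taken with n_z > 0).
tan δ = √(n_x²+n_y²)/n_z = 0.344/0.524, so δ = 33.3°.
The horizontal component of n points toward azimuth atan2(n_x, n_y) = 264°, the dip direction.

true dip 33°, dip direction 265°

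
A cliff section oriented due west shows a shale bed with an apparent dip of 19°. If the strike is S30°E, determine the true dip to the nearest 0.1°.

β = acute angle between strike S30°E and section due west = 60°.
tan(true dip) = tan 19° / sin 60° = 0.3976
δ = arctan(0.3976) = 21.68°

21.7°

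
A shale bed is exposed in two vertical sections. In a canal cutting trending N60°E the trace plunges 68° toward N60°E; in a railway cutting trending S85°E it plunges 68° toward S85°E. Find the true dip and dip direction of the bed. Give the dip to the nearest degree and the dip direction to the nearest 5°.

true dip 69°, dip direction 080°

The two traces are lines in the plane: v₁ = (sin 60°·cos 68°, cos 60°·cos 68°, −sin 68°), v₂ = (sin 95°·cos 68°, cos 95°·cos 68°, −sin 68°).
Cross product v₁ × v₂ gives the pole to the plane: n ∝ (0.204, 0.045, 0.080).
tan δ = √(n_x²+n_y²)/n_z = 0.209/0.080, so δ = 68.9°.
Dip direction = atan2(0.204, 0.045) = 78° (azimuth of n's horizontal projection).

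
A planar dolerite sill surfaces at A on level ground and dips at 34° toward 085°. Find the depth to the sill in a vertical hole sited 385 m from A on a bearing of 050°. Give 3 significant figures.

The hole lies 35° from the dip direction, so the down-dip offset is 385 × cos 35° = 315.37 m.
Depth = down-dip offset × tan(dip) = 315.37 × tan 34° = 315.37 × 0.6745
Depth = 212.72 m

213 m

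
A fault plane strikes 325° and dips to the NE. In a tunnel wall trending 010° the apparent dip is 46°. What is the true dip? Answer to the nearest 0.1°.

55.7°

The section is 45° from the strike.
tan(true dip) = tan 46° / sin 45° = 1.4645
δ = arctan(1.4645) = 55.67°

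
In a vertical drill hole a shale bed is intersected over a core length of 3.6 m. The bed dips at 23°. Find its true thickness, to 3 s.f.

True thickness t = h · cos(dip) = 3.6 × cos 23°
t = 3.6 × 0.9205 = 3.314 m

3.31 m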